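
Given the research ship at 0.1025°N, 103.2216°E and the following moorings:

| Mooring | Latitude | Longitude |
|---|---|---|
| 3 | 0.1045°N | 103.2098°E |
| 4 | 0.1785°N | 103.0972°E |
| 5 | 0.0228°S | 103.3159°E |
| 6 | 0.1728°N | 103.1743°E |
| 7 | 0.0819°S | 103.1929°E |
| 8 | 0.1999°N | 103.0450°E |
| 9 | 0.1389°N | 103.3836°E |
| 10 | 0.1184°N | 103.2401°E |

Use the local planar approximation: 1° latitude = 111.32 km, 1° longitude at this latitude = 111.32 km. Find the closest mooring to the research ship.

3

Distances from 0.1025°N, 103.2216°E:
3: 1.3323 km
4: 16.2281 km
5: 17.4572 km
6: 9.4323 km
7: 20.7745 km
8: 22.4509 km
9: 18.4835 km
10: 2.7155 km
Minimum: 3 at 1.3323 km.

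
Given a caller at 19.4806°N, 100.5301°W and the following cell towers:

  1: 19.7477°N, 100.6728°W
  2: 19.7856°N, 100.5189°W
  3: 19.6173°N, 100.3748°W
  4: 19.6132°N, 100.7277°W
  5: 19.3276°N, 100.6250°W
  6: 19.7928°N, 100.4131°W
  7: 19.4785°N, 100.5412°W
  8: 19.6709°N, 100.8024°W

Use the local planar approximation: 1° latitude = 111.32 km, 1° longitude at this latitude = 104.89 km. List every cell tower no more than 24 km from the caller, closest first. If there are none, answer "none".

Distances from 19.4806°N, 100.5301°W:
1: √((0.2671·111.32)² + (-0.1427·104.89)²) = √(884.085304 + 224.035127) = 33.2884 km
2: √((0.3050·111.32)² + (0.0112·104.89)²) = √(1152.779047 + 1.380080) = 33.9729 km
3: √((0.1367·111.32)² + (0.1553·104.89)²) = √(231.570602 + 265.345106) = 22.2916 km
4: √((0.1326·111.32)² + (-0.1976·104.89)²) = √(217.888066 + 429.578019) = 25.4454 km
5: √((-0.1530·111.32)² + (-0.0949·104.89)²) = √(290.087661 + 99.083330) = 19.7274 km
6: √((0.3122·111.32)² + (0.1170·104.89)²) = √(1207.847745 + 150.605175) = 36.8572 km
7: √((-0.0021·111.32)² + (-0.0111·104.89)²) = √(0.054649 + 1.355546) = 1.1875 km
8: √((0.1903·111.32)² + (-0.2723·104.89)²) = √(448.770160 + 815.761967) = 35.5603 km
Threshold 24 km: 7 (1.1875 km), 5 (19.7274 km), 3 (22.2916 km) are within range.

7, 5, 3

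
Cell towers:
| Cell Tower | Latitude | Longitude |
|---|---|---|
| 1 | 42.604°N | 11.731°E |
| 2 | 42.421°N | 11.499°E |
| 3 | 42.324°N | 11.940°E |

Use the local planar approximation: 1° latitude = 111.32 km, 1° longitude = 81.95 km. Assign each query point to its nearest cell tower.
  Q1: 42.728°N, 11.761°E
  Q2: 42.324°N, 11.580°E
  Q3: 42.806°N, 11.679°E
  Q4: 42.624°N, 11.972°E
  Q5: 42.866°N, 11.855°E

Q1→1; Q2→2; Q3→1; Q4→1; Q5→1

Q1 at 42.728°N, 11.761°E:
  1: √((-0.124·111.32)² + (-0.030·81.95)²) = √(190.54158 + 6.04422) = 14.021 km
  2: √((-0.307·111.32)² + (-0.262·81.95)²) = √(1167.94703 + 460.99955) = 40.360 km
  3: √((-0.404·111.32)² + (0.179·81.95)²) = √(2022.59591 + 215.18103) = 47.305 km
  → nearest: 1 (14.021 km)
Q2 at 42.324°N, 11.580°E:
  1: √((0.280·111.32)² + (0.151·81.95)²) = √(971.54396 + 153.12701) = 33.536 km
  2: √((0.097·111.32)² + (-0.081·81.95)²) = √(116.59767 + 44.06238) = 12.675 km
  3: √((0.000·111.32)² + (0.360·81.95)²) = √(0.00000 + 870.36800) = 29.502 km
  → nearest: 2 (12.675 km)
Q3 at 42.806°N, 11.679°E:
  1: √((-0.202·111.32)² + (0.052·81.95)²) = √(505.64898 + 18.15953) = 22.887 km
  2: √((-0.385·111.32)² + (-0.180·81.95)²) = √(1836.82531 + 217.59200) = 45.326 km
  3: √((-0.482·111.32)² + (0.261·81.95)²) = √(2878.99209 + 457.48718) = 57.762 km
  → nearest: 1 (22.887 km)
Q4 at 42.624°N, 11.972°E:
  1: √((-0.020·111.32)² + (-0.241·81.95)²) = √(4.95686 + 390.06053) = 19.875 km
  2: √((-0.203·111.32)² + (-0.473·81.95)²) = √(510.66780 + 1502.51978) = 44.869 km
  3: √((-0.300·111.32)² + (-0.032·81.95)²) = √(1115.29282 + 6.87698) = 33.499 km
  → nearest: 1 (19.875 km)
Q5 at 42.866°N, 11.855°E:
  1: √((-0.262·111.32)² + (-0.124·81.95)²) = √(850.64622 + 103.26218) = 30.885 km
  2: √((-0.445·111.32)² + (-0.356·81.95)²) = √(2453.95400 + 851.13395) = 57.490 km
  3: √((-0.542·111.32)² + (0.085·81.95)²) = √(3640.36532 + 48.52167) = 60.736 km
  → nearest: 1 (30.885 km)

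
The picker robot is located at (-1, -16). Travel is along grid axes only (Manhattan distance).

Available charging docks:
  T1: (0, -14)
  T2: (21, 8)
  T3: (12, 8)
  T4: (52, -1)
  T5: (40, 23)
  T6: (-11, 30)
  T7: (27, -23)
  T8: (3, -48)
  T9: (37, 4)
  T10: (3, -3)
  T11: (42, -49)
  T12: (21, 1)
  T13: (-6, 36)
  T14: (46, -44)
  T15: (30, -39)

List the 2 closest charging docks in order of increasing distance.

T1, T10

Distances from (-1, -16):
T1: |1| + |2| = 1 + 2 = 3
T2: |22| + |24| = 22 + 24 = 46
T3: |13| + |24| = 13 + 24 = 37
T4: |53| + |15| = 53 + 15 = 68
T5: |41| + |39| = 41 + 39 = 80
T6: |-10| + |46| = 10 + 46 = 56
T7: |28| + |-7| = 28 + 7 = 35
T8: |4| + |-32| = 4 + 32 = 36
T9: |38| + |20| = 38 + 20 = 58
T10: |4| + |13| = 4 + 13 = 17
T11: |43| + |-33| = 43 + 33 = 76
T12: |22| + |17| = 22 + 17 = 39
T13: |-5| + |52| = 5 + 52 = 57
T14: |47| + |-28| = 47 + 28 = 75
T15: |31| + |-23| = 31 + 23 = 54
Sorted: T1 (3) < T10 (17) < T7 (35) < T8 (36) < …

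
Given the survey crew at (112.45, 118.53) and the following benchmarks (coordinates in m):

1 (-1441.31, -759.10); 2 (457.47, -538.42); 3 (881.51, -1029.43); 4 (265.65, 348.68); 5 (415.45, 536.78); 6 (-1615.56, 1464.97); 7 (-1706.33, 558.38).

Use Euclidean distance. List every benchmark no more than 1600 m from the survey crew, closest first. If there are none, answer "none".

4, 5, 2, 3

Distances from (112.45, 118.53):
1: √((-1553.76)² + (-877.63)²) = √(2414170.1376 + 770234.4169) = 1784.49 m
2: √((345.02)² + (-656.95)²) = √(119038.8004 + 431583.3025) = 742.04 m
3: √((769.06)² + (-1147.96)²) = √(591453.2836 + 1317812.1616) = 1381.76 m
4: √((153.20)² + (230.15)²) = √(23470.2400 + 52969.0225) = 276.48 m
5: √((303.00)² + (418.25)²) = √(91809.0000 + 174933.0625) = 516.47 m
6: √((-1728.01)² + (1346.44)²) = √(2986018.5601 + 1812900.6736) = 2190.64 m
7: √((-1818.78)² + (439.85)²) = √(3307960.6884 + 193468.0225) = 1871.21 m
Threshold 1600 m: 4 (276.48 m), 5 (516.47 m), 2 (742.04 m), 3 (1381.76 m) are within range.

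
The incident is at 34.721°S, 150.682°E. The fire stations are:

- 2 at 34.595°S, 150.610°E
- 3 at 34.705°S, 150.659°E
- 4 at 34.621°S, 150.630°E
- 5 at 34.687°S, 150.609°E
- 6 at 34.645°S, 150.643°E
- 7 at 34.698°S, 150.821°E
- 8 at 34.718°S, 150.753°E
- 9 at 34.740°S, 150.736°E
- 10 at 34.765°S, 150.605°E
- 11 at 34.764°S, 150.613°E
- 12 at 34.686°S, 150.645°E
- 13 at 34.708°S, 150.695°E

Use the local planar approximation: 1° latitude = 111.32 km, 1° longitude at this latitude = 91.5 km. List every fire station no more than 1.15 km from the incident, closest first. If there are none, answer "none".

Distances from 34.721°S, 150.682°E:
2: 15.496 km
3: 2.757 km
4: 12.106 km
5: 7.677 km
6: 9.182 km
7: 12.974 km
8: 6.505 km
9: 5.375 km
10: 8.581 km
11: 7.923 km
12: 5.162 km
13: 1.873 km
Threshold 1.15 km: none within range.

none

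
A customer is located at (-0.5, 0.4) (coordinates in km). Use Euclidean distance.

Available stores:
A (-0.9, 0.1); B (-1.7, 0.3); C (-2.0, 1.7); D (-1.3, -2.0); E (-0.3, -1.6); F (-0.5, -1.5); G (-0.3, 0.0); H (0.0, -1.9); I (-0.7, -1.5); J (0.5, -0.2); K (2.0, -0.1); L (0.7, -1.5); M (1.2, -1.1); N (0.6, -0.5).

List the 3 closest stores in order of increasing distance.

G, A, J

Distances from (-0.5, 0.4):
A: √((-0.4)² + (-0.3)²) = √(0.1600 + 0.0900) = 0.50 km
B: √((-1.2)² + (-0.1)²) = √(1.4400 + 0.0100) = 1.20 km
C: √((-1.5)² + (1.3)²) = √(2.2500 + 1.6900) = 1.98 km
D: √((-0.8)² + (-2.4)²) = √(0.6400 + 5.7600) = 2.53 km
E: √((0.2)² + (-2.0)²) = √(0.0400 + 4.0000) = 2.01 km
F: √((0.0)² + (-1.9)²) = √(0.0000 + 3.6100) = 1.90 km
G: √((0.2)² + (-0.4)²) = √(0.0400 + 0.1600) = 0.45 km
H: √((0.5)² + (-2.3)²) = √(0.2500 + 5.2900) = 2.35 km
I: √((-0.2)² + (-1.9)²) = √(0.0400 + 3.6100) = 1.91 km
J: √((1.0)² + (-0.6)²) = √(1.0000 + 0.3600) = 1.17 km
K: √((2.5)² + (-0.5)²) = √(6.2500 + 0.2500) = 2.55 km
L: √((1.2)² + (-1.9)²) = √(1.4400 + 3.6100) = 2.25 km
M: √((1.7)² + (-1.5)²) = √(2.8900 + 2.2500) = 2.27 km
N: √((1.1)² + (-0.9)²) = √(1.2100 + 0.8100) = 1.42 km
Sorted: G (0.45 km) < A (0.50 km) < J (1.17 km) < B (1.20 km) < N (1.42 km) < …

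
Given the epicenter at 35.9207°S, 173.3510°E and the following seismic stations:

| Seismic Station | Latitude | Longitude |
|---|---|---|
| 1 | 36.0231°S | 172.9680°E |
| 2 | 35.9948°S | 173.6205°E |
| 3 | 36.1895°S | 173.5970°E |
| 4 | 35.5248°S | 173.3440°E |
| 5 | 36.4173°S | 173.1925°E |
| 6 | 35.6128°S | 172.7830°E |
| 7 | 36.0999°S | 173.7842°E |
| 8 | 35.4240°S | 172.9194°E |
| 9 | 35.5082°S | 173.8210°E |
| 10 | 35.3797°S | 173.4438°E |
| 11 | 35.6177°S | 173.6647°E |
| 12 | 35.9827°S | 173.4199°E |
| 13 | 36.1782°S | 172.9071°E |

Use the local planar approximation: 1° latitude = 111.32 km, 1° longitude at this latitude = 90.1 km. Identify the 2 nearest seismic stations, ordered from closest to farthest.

12, 2

Distances from 35.9207°S, 173.3510°E:
1: √((-0.1024·111.32)² + (-0.3830·90.1)²) = √(129.941031 + 1190.822769) = 36.3423 km
2: √((-0.0741·111.32)² + (0.2695·90.1)²) = √(68.042899 + 589.613096) = 25.6448 km
3: √((-0.2688·111.32)² + (0.2460·90.1)²) = √(895.374917 + 491.269493) = 37.2377 km
4: √((0.3959·111.32)² + (-0.0070·90.1)²) = √(1942.304869 + 0.397782) = 44.0761 km
5: √((-0.4966·111.32)² + (-0.1585·90.1)²) = √(3056.045569 + 203.942677) = 57.0963 km
6: √((0.3079·111.32)² + (-0.5680·90.1)²) = √(1174.804965 + 2619.064858) = 61.5944 km
7: √((-0.1792·111.32)² + (0.4332·90.1)²) = √(397.944408 + 1523.443941) = 43.8336 km
8: √((0.4967·111.32)² + (-0.4316·90.1)²) = √(3057.276481 + 1512.211213) = 67.5980 km
9: √((0.4125·111.32)² + (0.4700·90.1)²) = √(2108.600480 + 1793.268409) = 62.4649 km
10: √((0.5410·111.32)² + (0.0928·90.1)²) = √(3626.944630 + 69.911003) = 60.8018 km
11: √((0.3030·111.32)² + (0.3137·90.1)²) = √(1137.710202 + 798.874611) = 44.0066 km
12: √((-0.0620·111.32)² + (0.0689·90.1)²) = √(47.635395 + 38.537898) = 9.2830 km
13: √((-0.2575·111.32)² + (-0.4439·90.1)²) = √(821.676492 + 1599.631221) = 49.2068 km
Sorted: 12 (9.2830 km) < 2 (25.6448 km) < 1 (36.3423 km) < 3 (37.2377 km) < …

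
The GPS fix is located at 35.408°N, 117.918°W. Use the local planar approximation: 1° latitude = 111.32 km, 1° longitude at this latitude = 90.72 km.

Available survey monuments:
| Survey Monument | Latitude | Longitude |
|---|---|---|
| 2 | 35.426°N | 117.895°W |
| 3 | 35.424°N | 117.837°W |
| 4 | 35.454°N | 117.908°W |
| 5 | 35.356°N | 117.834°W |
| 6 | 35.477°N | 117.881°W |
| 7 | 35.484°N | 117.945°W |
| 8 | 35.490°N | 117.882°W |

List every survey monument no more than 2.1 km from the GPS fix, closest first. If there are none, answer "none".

none

Distances from 35.408°N, 117.918°W:
2: √((0.018·111.32)² + (0.023·90.72)²) = √(4.01505 + 4.35373) = 2.893 km
3: √((0.016·111.32)² + (0.081·90.72)²) = √(3.17239 + 53.99781) = 7.561 km
4: √((0.046·111.32)² + (0.010·90.72)²) = √(26.22177 + 0.82301) = 5.200 km
5: √((-0.052·111.32)² + (0.084·90.72)²) = √(33.50835 + 58.07172) = 9.570 km
6: √((0.069·111.32)² + (0.037·90.72)²) = √(58.99899 + 11.26703) = 8.382 km
7: √((0.076·111.32)² + (-0.027·90.72)²) = √(71.57701 + 5.99976) = 8.808 km
8: √((0.082·111.32)² + (0.036·90.72)²) = √(83.32477 + 10.66623) = 9.695 km
Threshold 2.1 km: none within range.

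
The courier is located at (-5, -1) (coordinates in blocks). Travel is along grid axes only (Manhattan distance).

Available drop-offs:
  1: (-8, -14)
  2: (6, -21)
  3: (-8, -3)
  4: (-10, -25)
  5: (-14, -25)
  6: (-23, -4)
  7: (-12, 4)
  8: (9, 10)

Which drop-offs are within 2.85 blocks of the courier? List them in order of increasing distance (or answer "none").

none

Distances from (-5, -1):
1: |-3| + |-13| = 3 + 13 = 16 blocks
2: |11| + |-20| = 11 + 20 = 31 blocks
3: |-3| + |-2| = 3 + 2 = 5 blocks
4: |-5| + |-24| = 5 + 24 = 29 blocks
5: |-9| + |-24| = 9 + 24 = 33 blocks
6: |-18| + |-3| = 18 + 3 = 21 blocks
7: |-7| + |5| = 7 + 5 = 12 blocks
8: |14| + |11| = 14 + 11 = 25 blocks
Threshold 2.85 blocks: none within range.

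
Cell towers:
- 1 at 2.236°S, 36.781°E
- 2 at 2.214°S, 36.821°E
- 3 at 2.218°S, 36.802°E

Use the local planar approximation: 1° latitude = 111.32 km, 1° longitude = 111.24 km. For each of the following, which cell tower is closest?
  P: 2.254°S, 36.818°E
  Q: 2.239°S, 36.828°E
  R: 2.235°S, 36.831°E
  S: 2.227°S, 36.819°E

P at 2.254°S, 36.818°E:
  1: √((0.018·111.32)² + (-0.037·111.24)²) = √(4.01505 + 16.94047) = 4.578 km
  2: √((0.040·111.32)² + (0.003·111.24)²) = √(19.82743 + 0.11137) = 4.465 km
  3: √((0.036·111.32)² + (-0.016·111.24)²) = √(16.06022 + 3.16783) = 4.385 km
  → nearest: 3 (4.385 km)
Q at 2.239°S, 36.828°E:
  1: √((0.003·111.32)² + (-0.047·111.24)²) = √(0.11153 + 27.33491) = 5.239 km
  2: √((0.025·111.32)² + (-0.007·111.24)²) = √(7.74509 + 0.60634) = 2.890 km
  3: √((0.021·111.32)² + (-0.026·111.24)²) = √(5.46493 + 8.36505) = 3.719 km
  → nearest: 2 (2.890 km)
R at 2.235°S, 36.831°E:
  1: √((-0.001·111.32)² + (-0.050·111.24)²) = √(0.01239 + 30.93584) = 5.563 km
  2: √((0.021·111.32)² + (-0.010·111.24)²) = √(5.46493 + 1.23743) = 2.589 km
  3: √((0.017·111.32)² + (-0.029·111.24)²) = √(3.58133 + 10.40682) = 3.740 km
  → nearest: 2 (2.589 km)
S at 2.227°S, 36.819°E:
  1: √((-0.009·111.32)² + (-0.038·111.24)²) = √(1.00376 + 17.86854) = 4.344 km
  2: √((0.013·111.32)² + (0.002·111.24)²) = √(2.09427 + 0.04950) = 1.464 km
  3: √((0.009·111.32)² + (-0.017·111.24)²) = √(1.00376 + 3.57618) = 2.140 km
  → nearest: 2 (1.464 km)

P→3; Q→2; R→2; S→2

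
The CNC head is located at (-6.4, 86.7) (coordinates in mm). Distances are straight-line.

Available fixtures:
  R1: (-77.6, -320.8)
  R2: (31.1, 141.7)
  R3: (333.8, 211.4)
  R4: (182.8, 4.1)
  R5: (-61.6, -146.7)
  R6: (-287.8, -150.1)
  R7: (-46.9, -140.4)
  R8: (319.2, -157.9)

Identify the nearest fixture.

Distances from (-6.4, 86.7):
R1: 413.7 mm
R2: 66.6 mm
R3: 362.3 mm
R4: 206.4 mm
R5: 239.8 mm
R6: 367.8 mm
R7: 230.7 mm
R8: 407.2 mm
Minimum: R2 at 66.6 mm.

R2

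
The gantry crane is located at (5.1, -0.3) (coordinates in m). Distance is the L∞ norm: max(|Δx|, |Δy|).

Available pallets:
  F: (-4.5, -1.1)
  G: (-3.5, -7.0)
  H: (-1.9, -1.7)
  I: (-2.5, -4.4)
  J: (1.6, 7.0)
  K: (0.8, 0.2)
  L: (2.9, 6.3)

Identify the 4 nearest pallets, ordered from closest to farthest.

Distances from (5.1, -0.3):
F: 9.6 m
G: 8.6 m
H: 7.0 m
I: 7.6 m
J: 7.3 m
K: 4.3 m
L: 6.6 m
Sorted: K (4.3 m) < L (6.6 m) < H (7.0 m) < J (7.3 m) < I (7.6 m) < G (8.6 m) < …

K, L, H, J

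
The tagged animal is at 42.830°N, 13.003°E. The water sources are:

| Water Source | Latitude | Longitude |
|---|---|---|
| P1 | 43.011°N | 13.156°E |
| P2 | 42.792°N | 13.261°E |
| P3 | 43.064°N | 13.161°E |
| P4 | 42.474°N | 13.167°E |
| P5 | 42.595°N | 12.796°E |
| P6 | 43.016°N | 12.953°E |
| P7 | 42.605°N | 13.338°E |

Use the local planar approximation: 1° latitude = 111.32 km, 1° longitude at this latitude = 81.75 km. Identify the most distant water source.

P4

Distances from 42.830°N, 13.003°E:
P1: 23.715 km
P2: 21.512 km
P3: 29.075 km
P4: 41.836 km
P5: 31.156 km
P6: 21.105 km
P7: 37.113 km
Maximum: P4 at 41.836 km.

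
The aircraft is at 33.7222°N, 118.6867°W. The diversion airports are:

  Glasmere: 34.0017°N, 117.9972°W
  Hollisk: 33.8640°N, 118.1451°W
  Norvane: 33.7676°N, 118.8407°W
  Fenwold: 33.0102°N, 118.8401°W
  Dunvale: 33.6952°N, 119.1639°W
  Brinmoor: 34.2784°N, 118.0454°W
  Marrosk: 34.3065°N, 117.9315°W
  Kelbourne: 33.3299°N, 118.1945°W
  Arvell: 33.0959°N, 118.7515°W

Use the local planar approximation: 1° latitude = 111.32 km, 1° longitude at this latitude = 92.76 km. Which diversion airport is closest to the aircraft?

Norvane

Distances from 33.7222°N, 118.6867°W:
Glasmere: √((0.2795·111.32)² + (0.6895·92.76)²) = √(968.077262 + 4090.628322) = 71.1246 km
Hollisk: √((0.1418·111.32)² + (0.5416·92.76)²) = √(249.171781 + 2523.938633) = 52.6603 km
Norvane: √((0.0454·111.32)² + (-0.1540·92.76)²) = √(25.542188 + 204.062368) = 15.1527 km
Fenwold: √((-0.7120·111.32)² + (-0.1534·92.76)²) = √(6282.122237 + 202.475369) = 80.5270 km
Dunvale: √((-0.0270·111.32)² + (-0.4772·92.76)²) = √(9.033872 + 1959.396599) = 44.3670 km
Brinmoor: √((0.5562·111.32)² + (0.6413·92.76)²) = √(3833.613841 + 3538.701741) = 85.8622 km
Marrosk: √((0.5843·111.32)² + (0.7552·92.76)²) = √(4230.757840 + 4907.332021) = 95.5934 km
Kelbourne: √((-0.3923·111.32)² + (0.4922·92.76)²) = √(1907.141917 + 2084.513435) = 63.1795 km
Arvell: √((-0.6263·111.32)² + (-0.0648·92.76)²) = √(4860.838799 + 36.130294) = 69.9783 km
Minimum: Norvane at 15.1527 km.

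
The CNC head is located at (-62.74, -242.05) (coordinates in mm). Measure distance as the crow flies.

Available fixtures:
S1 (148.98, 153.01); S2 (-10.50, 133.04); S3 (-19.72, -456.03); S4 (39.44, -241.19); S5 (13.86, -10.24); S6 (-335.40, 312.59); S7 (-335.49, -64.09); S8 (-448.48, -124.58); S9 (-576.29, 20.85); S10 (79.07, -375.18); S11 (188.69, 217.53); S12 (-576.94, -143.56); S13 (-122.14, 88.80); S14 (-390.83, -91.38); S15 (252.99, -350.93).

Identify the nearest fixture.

S4

Distances from (-62.74, -242.05):
S1: 448.22 mm
S2: 378.71 mm
S3: 218.26 mm
S4: 102.18 mm
S5: 244.14 mm
S6: 618.04 mm
S7: 325.67 mm
S8: 403.23 mm
S9: 576.93 mm
S10: 194.51 mm
S11: 523.86 mm
S12: 523.55 mm
S13: 336.14 mm
S14: 361.03 mm
S15: 333.98 mm
Minimum: S4 at 102.18 mm.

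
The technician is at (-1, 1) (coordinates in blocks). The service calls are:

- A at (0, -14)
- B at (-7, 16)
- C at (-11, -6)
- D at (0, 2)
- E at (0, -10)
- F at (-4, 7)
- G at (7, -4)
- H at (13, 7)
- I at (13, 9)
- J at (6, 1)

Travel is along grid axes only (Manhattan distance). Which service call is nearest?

Distances from (-1, 1):
A: |1| + |-15| = 1 + 15 = 16 blocks
B: |-6| + |15| = 6 + 15 = 21 blocks
C: |-10| + |-7| = 10 + 7 = 17 blocks
D: |1| + |1| = 1 + 1 = 2 blocks
E: |1| + |-11| = 1 + 11 = 12 blocks
F: |-3| + |6| = 3 + 6 = 9 blocks
G: |8| + |-5| = 8 + 5 = 13 blocks
H: |14| + |6| = 14 + 6 = 20 blocks
I: |14| + |8| = 14 + 8 = 22 blocks
J: |7| + |0| = 7 + 0 = 7 blocks
Minimum: D at 2 blocks.

D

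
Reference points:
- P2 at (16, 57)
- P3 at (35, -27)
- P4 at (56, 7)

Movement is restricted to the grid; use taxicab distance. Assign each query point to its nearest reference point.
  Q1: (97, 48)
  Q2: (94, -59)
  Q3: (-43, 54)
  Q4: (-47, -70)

Q1 at (97, 48):
  P2: 90
  P3: 137
  P4: 82
  → nearest: P4 (82)
Q2 at (94, -59):
  P2: 194
  P3: 91
  P4: 104
  → nearest: P3 (91)
Q3 at (-43, 54):
  P2: 62
  P3: 159
  P4: 146
  → nearest: P2 (62)
Q4 at (-47, -70):
  P2: 190
  P3: 125
  P4: 180
  → nearest: P3 (125)

Q1→P4; Q2→P3; Q3→P2; Q4→P3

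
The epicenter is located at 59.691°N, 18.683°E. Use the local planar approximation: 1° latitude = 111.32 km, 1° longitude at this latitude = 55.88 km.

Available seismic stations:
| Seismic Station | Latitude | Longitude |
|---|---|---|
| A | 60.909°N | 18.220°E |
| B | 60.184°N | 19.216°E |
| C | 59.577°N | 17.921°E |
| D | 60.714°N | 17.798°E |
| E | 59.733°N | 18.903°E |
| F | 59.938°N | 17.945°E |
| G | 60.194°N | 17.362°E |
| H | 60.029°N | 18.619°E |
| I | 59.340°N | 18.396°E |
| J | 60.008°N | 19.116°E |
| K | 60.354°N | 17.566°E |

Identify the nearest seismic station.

Distances from 59.691°N, 18.683°E:
A: √((1.218·111.32)² + (-0.463·55.88)²) = √(18384.04066 + 669.38315) = 138.034 km
B: √((0.493·111.32)² + (0.533·55.88)²) = √(3011.89782 + 887.08904) = 62.442 km
C: √((-0.114·111.32)² + (-0.762·55.88)²) = √(161.04828 + 1813.10409) = 44.431 km
D: √((1.023·111.32)² + (-0.885·55.88)²) = √(12968.73639 + 2445.67833) = 124.155 km
E: √((0.042·111.32)² + (0.220·55.88)²) = √(21.85974 + 151.13260) = 13.153 km
F: √((0.247·111.32)² + (-0.738·55.88)²) = √(756.03222 + 1700.69141) = 49.565 km
G: √((0.503·111.32)² + (-1.321·55.88)²) = √(3135.32356 + 5449.02035) = 92.652 km
H: √((0.338·111.32)² + (-0.064·55.88)²) = √(1415.72792 + 12.79006) = 37.796 km
I: √((-0.351·111.32)² + (-0.287·55.88)²) = √(1526.72434 + 257.20333) = 42.237 km
J: √((0.317·111.32)² + (0.433·55.88)²) = √(1245.27400 + 585.44835) = 42.787 km
K: √((0.663·111.32)² + (-1.117·55.88)²) = √(5447.20164 + 3896.00173) = 96.660 km
Minimum: E at 13.153 km.

E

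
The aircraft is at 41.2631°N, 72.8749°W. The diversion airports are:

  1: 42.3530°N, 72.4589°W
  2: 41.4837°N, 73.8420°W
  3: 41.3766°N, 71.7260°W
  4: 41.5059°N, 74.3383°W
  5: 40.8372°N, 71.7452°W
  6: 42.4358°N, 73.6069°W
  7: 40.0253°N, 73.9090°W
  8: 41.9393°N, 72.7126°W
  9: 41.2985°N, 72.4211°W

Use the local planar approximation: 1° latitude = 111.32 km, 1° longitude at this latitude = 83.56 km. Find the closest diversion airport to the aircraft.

9

Distances from 41.2631°N, 72.8749°W:
1: √((1.0899·111.32)² + (0.4160·83.56)²) = √(14720.403022 + 1208.324340) = 126.2091 km
2: √((0.2206·111.32)² + (-0.9671·83.56)²) = √(603.055679 + 6530.397680) = 84.4598 km
3: √((0.1135·111.32)² + (1.1489·83.56)²) = √(159.638676 + 9216.400132) = 96.8299 km
4: √((0.2428·111.32)² + (-1.4634·83.56)²) = √(730.539596 + 14952.815133) = 125.2332 km
5: √((-0.4259·111.32)² + (1.1297·83.56)²) = √(2247.820748 + 8910.931807) = 105.6350 km
6: √((1.1727·111.32)² + (-0.7320·83.56)²) = √(17041.987626 + 3741.269769) = 144.1640 km
7: √((-1.2378·111.32)² + (-1.0341·83.56)²) = √(18986.606603 + 7466.583717) = 162.6444 km
8: √((0.6762·111.32)² + (0.1623·83.56)²) = √(5666.262996 + 183.922094) = 76.4865 km
9: √((0.0354·111.32)² + (0.4538·83.56)²) = √(15.529337 + 1437.890604) = 38.1237 km
Minimum: 9 at 38.1237 km.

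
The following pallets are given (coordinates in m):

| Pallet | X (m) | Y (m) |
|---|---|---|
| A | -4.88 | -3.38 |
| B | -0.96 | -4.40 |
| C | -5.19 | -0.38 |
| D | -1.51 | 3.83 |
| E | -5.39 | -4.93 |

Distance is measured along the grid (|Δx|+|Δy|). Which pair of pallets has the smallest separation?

Pairwise distances:
A–E: |-0.51| + |-1.55| = 0.51 + 1.55 = 2.06 m
A–C: |-0.31| + |3.00| = 0.31 + 3.00 = 3.31 m
C–E: |-0.20| + |-4.55| = 0.20 + 4.55 = 4.75 m
A–B: |3.92| + |-1.02| = 3.92 + 1.02 = 4.94 m
B–E: |-4.43| + |-0.53| = 4.43 + 0.53 = 4.96 m
C–D: |3.68| + |4.21| = 3.68 + 4.21 = 7.89 m
B–C: |-4.23| + |4.02| = 4.23 + 4.02 = 8.25 m
B–D: |-0.55| + |8.23| = 0.55 + 8.23 = 8.78 m
A–D: |3.37| + |7.21| = 3.37 + 7.21 = 10.58 m
D–E: |-3.88| + |-8.76| = 3.88 + 8.76 = 12.64 m
Closest pair: A–E at 2.06 m.

A and E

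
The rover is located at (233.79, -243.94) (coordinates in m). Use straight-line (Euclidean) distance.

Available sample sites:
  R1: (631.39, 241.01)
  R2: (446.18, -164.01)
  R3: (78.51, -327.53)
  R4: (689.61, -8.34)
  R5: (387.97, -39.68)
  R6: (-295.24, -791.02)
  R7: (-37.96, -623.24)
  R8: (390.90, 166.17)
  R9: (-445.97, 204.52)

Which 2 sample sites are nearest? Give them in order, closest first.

R3, R2

Distances from (233.79, -243.94):
R1: √((397.60)² + (484.95)²) = √(158085.7600 + 235176.5025) = 627.11 m
R2: √((212.39)² + (79.93)²) = √(45109.5121 + 6388.8049) = 226.93 m
R3: √((-155.28)² + (-83.59)²) = √(24111.8784 + 6987.2881) = 176.35 m
R4: √((455.82)² + (235.60)²) = √(207771.8724 + 55507.3600) = 513.11 m
R5: √((154.18)² + (204.26)²) = √(23771.4724 + 41722.1476) = 255.92 m
R6: √((-529.03)² + (-547.08)²) = √(279872.7409 + 299296.5264) = 761.03 m
R7: √((-271.75)² + (-379.30)²) = √(73848.0625 + 143868.4900) = 466.60 m
R8: √((157.11)² + (410.11)²) = √(24683.5521 + 168190.2121) = 439.17 m
R9: √((-679.76)² + (448.46)²) = √(462073.6576 + 201116.3716) = 814.36 m
Sorted: R3 (176.35 m) < R2 (226.93 m) < R5 (255.92 m) < R8 (439.17 m) < …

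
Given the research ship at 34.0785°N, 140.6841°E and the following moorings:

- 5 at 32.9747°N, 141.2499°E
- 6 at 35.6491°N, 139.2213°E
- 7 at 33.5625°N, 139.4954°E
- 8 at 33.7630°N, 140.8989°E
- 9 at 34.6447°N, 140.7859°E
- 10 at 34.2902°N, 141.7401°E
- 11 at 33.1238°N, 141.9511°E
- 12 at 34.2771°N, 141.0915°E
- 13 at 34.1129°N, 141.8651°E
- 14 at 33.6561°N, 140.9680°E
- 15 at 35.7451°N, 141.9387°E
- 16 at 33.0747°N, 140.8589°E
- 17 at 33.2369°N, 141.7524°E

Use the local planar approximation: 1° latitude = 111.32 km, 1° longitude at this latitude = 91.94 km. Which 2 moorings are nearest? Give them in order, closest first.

8, 12

Distances from 34.0785°N, 140.6841°E:
5: 133.4328 km
6: 220.5816 km
7: 123.4649 km
8: 40.2930 km
9: 63.7205 km
10: 99.9079 km
11: 157.6842 km
12: 43.4942 km
13: 108.6486 km
14: 53.7804 km
15: 218.4605 km
16: 112.8928 km
17: 135.7362 km
Sorted: 8 (40.2930 km) < 12 (43.4942 km) < 14 (53.7804 km) < 9 (63.7205 km) < …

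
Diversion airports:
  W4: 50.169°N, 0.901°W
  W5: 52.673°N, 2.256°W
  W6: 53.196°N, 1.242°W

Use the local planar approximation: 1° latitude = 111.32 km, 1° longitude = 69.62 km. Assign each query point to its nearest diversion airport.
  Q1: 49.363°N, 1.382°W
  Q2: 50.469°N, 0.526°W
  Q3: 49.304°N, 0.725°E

Q1 at 49.363°N, 1.382°W:
  W4: 95.769 km
  W5: 373.460 km
  W6: 426.801 km
  → nearest: W4 (95.769 km)
Q2 at 50.469°N, 0.526°W:
  W4: 42.390 km
  W5: 273.318 km
  W6: 307.635 km
  → nearest: W4 (42.390 km)
Q3 at 49.304°N, 0.725°E:
  W4: 148.616 km
  W5: 428.631 km
  W6: 454.384 km
  → nearest: W4 (148.616 km)

Q1→W4; Q2→W4; Q3→W4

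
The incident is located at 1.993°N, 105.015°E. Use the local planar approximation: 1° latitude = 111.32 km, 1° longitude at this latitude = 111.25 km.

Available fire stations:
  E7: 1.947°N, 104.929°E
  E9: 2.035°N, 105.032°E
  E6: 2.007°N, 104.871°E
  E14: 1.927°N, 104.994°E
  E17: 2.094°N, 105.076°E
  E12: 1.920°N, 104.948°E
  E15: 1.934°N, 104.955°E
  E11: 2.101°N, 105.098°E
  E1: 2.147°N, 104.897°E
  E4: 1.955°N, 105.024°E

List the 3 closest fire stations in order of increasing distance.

Distances from 1.993°N, 105.015°E:
E7: √((-0.046·111.32)² + (-0.086·111.25)²) = √(26.22177 + 91.53706) = 10.852 km
E9: √((0.042·111.32)² + (0.017·111.25)²) = √(21.85974 + 3.57683) = 5.043 km
E6: √((0.014·111.32)² + (-0.144·111.25)²) = √(2.42886 + 256.64040) = 16.096 km
E14: √((-0.066·111.32)² + (-0.021·111.25)²) = √(53.98017 + 5.45806) = 7.710 km
E17: √((0.101·111.32)² + (0.061·111.25)²) = √(126.41224 + 46.05319) = 13.133 km
E12: √((-0.073·111.32)² + (-0.067·111.25)²) = √(66.03773 + 55.55839) = 11.027 km
E15: √((-0.059·111.32)² + (-0.060·111.25)²) = √(43.13705 + 44.55563) = 9.364 km
E11: √((0.108·111.32)² + (0.083·111.25)²) = √(144.54195 + 85.26214) = 15.159 km
E1: √((0.154·111.32)² + (-0.118·111.25)²) = √(293.89205 + 172.33126) = 21.592 km
E4: √((-0.038·111.32)² + (0.009·111.25)²) = √(17.89425 + 1.00250) = 4.347 km
Sorted: E4 (4.347 km) < E9 (5.043 km) < E14 (7.710 km) < E15 (9.364 km) < E7 (10.852 km) < …

E4, E9, E14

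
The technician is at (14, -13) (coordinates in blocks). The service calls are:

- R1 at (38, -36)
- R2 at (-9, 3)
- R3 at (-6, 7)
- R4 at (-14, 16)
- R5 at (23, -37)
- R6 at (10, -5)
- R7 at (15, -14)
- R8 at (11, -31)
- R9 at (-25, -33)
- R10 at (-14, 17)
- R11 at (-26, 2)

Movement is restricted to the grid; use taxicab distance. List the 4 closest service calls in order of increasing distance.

R7, R6, R8, R5

Distances from (14, -13):
R1: 47 blocks
R2: 39 blocks
R3: 40 blocks
R4: 57 blocks
R5: 33 blocks
R6: 12 blocks
R7: 2 blocks
R8: 21 blocks
R9: 59 blocks
R10: 58 blocks
R11: 55 blocks
Sorted: R7 (2 blocks) < R6 (12 blocks) < R8 (21 blocks) < R5 (33 blocks) < R2 (39 blocks) < R3 (40 blocks) < …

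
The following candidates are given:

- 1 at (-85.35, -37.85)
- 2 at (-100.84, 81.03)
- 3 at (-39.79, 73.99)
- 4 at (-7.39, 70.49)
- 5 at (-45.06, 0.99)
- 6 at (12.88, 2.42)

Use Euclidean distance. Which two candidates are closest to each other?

Pairwise distances:
3–4: 32.59
1–5: 55.96
5–6: 57.96
2–3: 61.45
4–6: 71.02
3–5: 73.19
4–5: 79.05
3–6: 88.86
2–4: 94.04
2–5: 97.56
1–6: 106.16
1–2: 119.88
1–3: 120.76
1–4: 133.47
2–6: 138.25
Closest pair: 3–4 at 32.59.

3 and 4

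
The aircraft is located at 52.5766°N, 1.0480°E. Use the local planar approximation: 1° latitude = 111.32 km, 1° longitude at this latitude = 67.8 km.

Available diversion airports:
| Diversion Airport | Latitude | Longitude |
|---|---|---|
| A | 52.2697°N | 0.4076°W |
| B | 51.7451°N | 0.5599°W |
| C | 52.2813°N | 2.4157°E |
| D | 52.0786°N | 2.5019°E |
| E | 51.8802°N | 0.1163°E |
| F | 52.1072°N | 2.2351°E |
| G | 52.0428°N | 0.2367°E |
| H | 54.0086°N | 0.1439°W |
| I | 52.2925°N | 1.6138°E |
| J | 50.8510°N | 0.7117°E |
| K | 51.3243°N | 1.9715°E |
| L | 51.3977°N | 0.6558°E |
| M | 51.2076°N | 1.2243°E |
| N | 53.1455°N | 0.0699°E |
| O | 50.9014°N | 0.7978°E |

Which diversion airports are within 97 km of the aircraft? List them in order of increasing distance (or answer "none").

I, G, N, F

Distances from 52.5766°N, 1.0480°E:
A: √((-0.3069·111.32)² + (-1.4556·67.8)²) = √(1167.186275 + 9739.652939) = 104.4358 km
B: √((-0.8315·111.32)² + (-1.6079·67.8)²) = √(8567.831216 + 11884.405404) = 143.0113 km
C: √((-0.2953·111.32)² + (1.3677·67.8)²) = √(1080.620717 + 8598.864028) = 98.3844 km
D: √((-0.4980·111.32)² + (1.4539·67.8)²) = √(3073.300884 + 9716.916278) = 113.0938 km
E: √((-0.6964·111.32)² + (-0.9317·67.8)²) = √(6009.853980 + 3990.355409) = 100.0010 km
F: √((-0.4694·111.32)² + (1.1871·67.8)²) = √(2730.439549 + 6477.896394) = 95.9601 km
G: √((-0.5338·111.32)² + (-0.8113·67.8)²) = √(3531.047292 + 3025.675438) = 80.9736 km
H: √((1.4320·111.32)² + (-1.1919·67.8)²) = √(25411.624617 + 6530.388629) = 178.7233 km
I: √((-0.2841·111.32)² + (0.5658·67.8)²) = √(1000.204635 + 1471.584734) = 49.7171 km
J: √((-1.7256·111.32)² + (-0.3363·67.8)²) = √(36900.024925 + 519.891985) = 193.4423 km
K: √((-1.2523·111.32)² + (0.9235·67.8)²) = √(19434.042873 + 3920.425337) = 152.8217 km
L: √((-1.1789·111.32)² + (-0.3922·67.8)²) = √(17222.664071 + 707.089790) = 133.9020 km
M: √((-1.3690·111.32)² + (0.1763·67.8)²) = √(23224.869993 + 142.877556) = 152.8651 km
N: √((0.5689·111.32)² + (-0.9781·67.8)²) = √(4010.682314 + 4397.703098) = 91.6972 km
O: √((-1.6752·111.32)² + (-0.2502·67.8)²) = √(34776.007752 + 287.762368) = 187.2532 km
Threshold 97 km: I (49.7171 km), G (80.9736 km), N (91.6972 km), F (95.9601 km) are within range.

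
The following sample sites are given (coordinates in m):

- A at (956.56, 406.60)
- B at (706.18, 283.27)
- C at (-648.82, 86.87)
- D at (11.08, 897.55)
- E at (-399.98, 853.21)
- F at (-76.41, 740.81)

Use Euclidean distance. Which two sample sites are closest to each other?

Pairwise distances:
A–B: 279.11 m
A–C: 1636.91 m
A–D: 1065.35 m
A–E: 1428.17 m
A–F: 1085.69 m
B–C: 1369.16 m
B–D: 927.63 m
B–E: 1244.36 m
B–F: 906.53 m
C–D: 1045.31 m
C–E: 805.73 m
C–F: 869.07 m
D–E: 413.44 m
D–F: 179.50 m
E–F: 342.54 m
Closest pair: D–F at 179.50 m.

D and F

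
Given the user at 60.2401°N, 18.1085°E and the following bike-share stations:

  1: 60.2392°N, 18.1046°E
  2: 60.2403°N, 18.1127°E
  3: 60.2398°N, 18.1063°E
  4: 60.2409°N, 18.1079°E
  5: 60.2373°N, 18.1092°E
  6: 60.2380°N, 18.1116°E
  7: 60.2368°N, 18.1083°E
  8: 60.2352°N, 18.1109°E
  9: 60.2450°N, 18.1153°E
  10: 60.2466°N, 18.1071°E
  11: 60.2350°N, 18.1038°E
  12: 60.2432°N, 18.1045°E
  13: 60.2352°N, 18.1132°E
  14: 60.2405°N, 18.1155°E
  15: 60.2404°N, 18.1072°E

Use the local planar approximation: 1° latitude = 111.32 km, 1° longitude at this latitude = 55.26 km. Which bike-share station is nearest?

15

Distances from 60.2401°N, 18.1085°E:
1: 0.2377 km
2: 0.2332 km
3: 0.1261 km
4: 0.0950 km
5: 0.3141 km
6: 0.2898 km
7: 0.3675 km
8: 0.5614 km
9: 0.6624 km
10: 0.7277 km
11: 0.6243 km
12: 0.4098 km
13: 0.6041 km
14: 0.3894 km
15: 0.0792 km
Minimum: 15 at 0.0792 km.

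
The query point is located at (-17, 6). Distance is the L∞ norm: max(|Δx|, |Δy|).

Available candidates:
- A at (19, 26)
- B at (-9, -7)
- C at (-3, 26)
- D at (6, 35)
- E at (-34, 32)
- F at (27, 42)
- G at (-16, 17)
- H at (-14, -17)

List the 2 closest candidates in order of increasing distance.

G, B

Distances from (-17, 6):
A: max(|36|, |20|) = 36
B: max(|8|, |-13|) = 13
C: max(|14|, |20|) = 20
D: max(|23|, |29|) = 29
E: max(|-17|, |26|) = 26
F: max(|44|, |36|) = 44
G: max(|1|, |11|) = 11
H: max(|3|, |-23|) = 23
Sorted: G (11) < B (13) < C (20) < H (23) < …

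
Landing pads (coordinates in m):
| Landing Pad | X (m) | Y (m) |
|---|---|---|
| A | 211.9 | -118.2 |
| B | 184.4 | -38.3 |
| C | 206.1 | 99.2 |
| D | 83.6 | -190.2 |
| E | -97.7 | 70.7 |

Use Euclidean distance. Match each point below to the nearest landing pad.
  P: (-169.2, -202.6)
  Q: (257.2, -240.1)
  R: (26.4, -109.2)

P at (-169.2, -202.6):
  A: √((381.1)² + (84.4)²) = √(145237.210 + 7123.360) = 390.3 m
  B: √((353.6)² + (164.3)²) = √(125032.960 + 26994.490) = 389.9 m
  C: √((375.3)² + (301.8)²) = √(140850.090 + 91083.240) = 481.6 m
  D: √((252.8)² + (12.4)²) = √(63907.840 + 153.760) = 253.1 m
  E: √((71.5)² + (273.3)²) = √(5112.250 + 74692.890) = 282.5 m
  → nearest: D (253.1 m)
Q at (257.2, -240.1):
  A: √((-45.3)² + (121.9)²) = √(2052.090 + 14859.610) = 130.0 m
  B: √((-72.8)² + (201.8)²) = √(5299.840 + 40723.240) = 214.5 m
  C: √((-51.1)² + (339.3)²) = √(2611.210 + 115124.490) = 343.1 m
  D: √((-173.6)² + (49.9)²) = √(30136.960 + 2490.010) = 180.6 m
  E: √((-354.9)² + (310.8)²) = √(125954.010 + 96596.640) = 471.8 m
  → nearest: A (130.0 m)
R at (26.4, -109.2):
  A: √((185.5)² + (-9.0)²) = √(34410.250 + 81.000) = 185.7 m
  B: √((158.0)² + (70.9)²) = √(24964.000 + 5026.810) = 173.2 m
  C: √((179.7)² + (208.4)²) = √(32292.090 + 43430.560) = 275.2 m
  D: √((57.2)² + (-81.0)²) = √(3271.840 + 6561.000) = 99.2 m
  E: √((-124.1)² + (179.9)²) = √(15400.810 + 32364.010) = 218.6 m
  → nearest: D (99.2 m)

P→D; Q→A; R→D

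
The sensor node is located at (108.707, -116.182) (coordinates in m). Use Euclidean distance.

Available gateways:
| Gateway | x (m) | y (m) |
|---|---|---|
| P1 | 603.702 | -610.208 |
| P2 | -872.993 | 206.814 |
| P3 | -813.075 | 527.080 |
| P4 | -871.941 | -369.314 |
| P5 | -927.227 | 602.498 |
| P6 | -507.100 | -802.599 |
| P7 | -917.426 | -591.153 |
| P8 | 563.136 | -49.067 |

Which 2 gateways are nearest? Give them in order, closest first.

P8, P1

Distances from (108.707, -116.182):
P1: √((494.995)² + (-494.026)²) = √(245020.05003 + 244061.68868) = 699.344 m
P2: √((-981.700)² + (322.996)²) = √(963734.89000 + 104326.41602) = 1033.471 m
P3: √((-921.782)² + (643.262)²) = √(849682.05552 + 413786.00064) = 1124.041 m
P4: √((-980.648)² + (-253.132)²) = √(961670.49990 + 64075.80942) = 1012.791 m
P5: √((-1035.934)² + (718.680)²) = √(1073159.25236 + 516500.94240) = 1260.817 m
P6: √((-615.807)² + (-686.417)²) = √(379218.26125 + 471168.29789) = 922.164 m
P7: √((-1026.133)² + (-474.971)²) = √(1052948.93369 + 225597.45084) = 1130.728 m
P8: √((454.429)² + (67.115)²) = √(206505.71604 + 4504.42323) = 459.358 m
Sorted: P8 (459.358 m) < P1 (699.344 m) < P6 (922.164 m) < P4 (1012.791 m) < …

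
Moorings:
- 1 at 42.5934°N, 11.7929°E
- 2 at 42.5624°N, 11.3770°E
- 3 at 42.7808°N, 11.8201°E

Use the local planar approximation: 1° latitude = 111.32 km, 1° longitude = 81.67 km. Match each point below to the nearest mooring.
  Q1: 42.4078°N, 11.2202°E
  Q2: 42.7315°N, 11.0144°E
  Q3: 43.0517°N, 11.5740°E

Q1→2; Q2→2; Q3→3

Q1 at 42.4078°N, 11.2202°E:
  1: 51.1325 km
  2: 21.4517 km
  3: 64.2223 km
  → nearest: 2 (21.4517 km)
Q2 at 42.7315°N, 11.0144°E:
  1: 65.4123 km
  2: 35.0901 km
  3: 66.0300 km
  → nearest: 2 (35.0901 km)
Q3 at 43.0517°N, 11.5740°E:
  1: 54.0596 km
  2: 56.7954 km
  3: 36.2407 km
  → nearest: 3 (36.2407 km)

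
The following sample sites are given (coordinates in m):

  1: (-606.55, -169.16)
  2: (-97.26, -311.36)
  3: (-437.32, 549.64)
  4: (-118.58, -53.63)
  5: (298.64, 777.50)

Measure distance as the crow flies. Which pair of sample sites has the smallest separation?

2 and 4

Pairwise distances:
1–2: √((509.29)² + (-142.20)²) = √(259376.3041 + 20220.8400) = 528.77 m
1–3: √((169.23)² + (718.80)²) = √(28638.7929 + 516673.4400) = 738.45 m
1–4: √((487.97)² + (115.53)²) = √(238114.7209 + 13347.1809) = 501.46 m
1–5: √((905.19)² + (946.66)²) = √(819368.9361 + 896165.1556) = 1309.78 m
2–3: √((-340.06)² + (861.00)²) = √(115640.8036 + 741321.0000) = 925.72 m
2–4: √((-21.32)² + (257.73)²) = √(454.5424 + 66424.7529) = 258.61 m
2–5: √((395.90)² + (1088.86)²) = √(156736.8100 + 1185616.0996) = 1158.60 m
3–4: √((318.74)² + (-603.27)²) = √(101595.1876 + 363934.6929) = 682.30 m
3–5: √((735.96)² + (227.86)²) = √(541637.1216 + 51920.1796) = 770.43 m
4–5: √((417.22)² + (831.13)²) = √(174072.5284 + 690777.0769) = 929.97 m
Closest pair: 2–4 at 258.61 m.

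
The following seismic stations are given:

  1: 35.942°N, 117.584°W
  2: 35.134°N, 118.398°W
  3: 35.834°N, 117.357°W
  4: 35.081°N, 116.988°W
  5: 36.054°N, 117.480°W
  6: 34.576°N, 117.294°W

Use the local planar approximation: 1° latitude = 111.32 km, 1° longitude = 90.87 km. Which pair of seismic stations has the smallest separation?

Pairwise distances:
1–2: √((-0.808·111.32)² + (-0.814·90.87)²) = √(8090.38366 + 5471.29165) = 116.455 km
1–3: √((-0.108·111.32)² + (0.227·90.87)²) = √(144.54195 + 425.49334) = 23.875 km
1–4: √((-0.861·111.32)² + (0.596·90.87)²) = √(9186.55540 + 2933.14529) = 110.090 km
1–5: √((0.112·111.32)² + (0.104·90.87)²) = √(155.44703 + 89.31157) = 15.645 km
1–6: √((-1.366·111.32)² + (0.290·90.87)²) = √(23123.19246 + 694.44372) = 154.330 km
2–3: √((0.700·111.32)² + (1.041·90.87)²) = √(6072.14978 + 8948.34078) = 122.558 km
2–4: √((-0.053·111.32)² + (1.410·90.87)²) = √(34.80953 + 16416.45125) = 128.262 km
2–5: √((0.920·111.32)² + (0.918·90.87)²) = √(10488.70933 + 6958.67284) = 132.089 km
2–6: √((-0.558·111.32)² + (1.104·90.87)²) = √(3858.46703 + 10064.19871) = 117.994 km
3–4: √((-0.753·111.32)² + (0.369·90.87)²) = √(7026.45627 + 1124.32997) = 90.282 km
3–5: √((0.220·111.32)² + (-0.123·90.87)²) = √(599.77969 + 124.92555) = 26.920 km
3–6: √((-1.258·111.32)² + (0.063·90.87)²) = √(19611.35845 + 32.77345) = 140.158 km
4–5: √((0.973·111.32)² + (-0.492·90.87)²) = √(11732.00058 + 1998.80884) = 117.179 km
4–6: √((-0.505·111.32)² + (-0.306·90.87)²) = √(3160.30612 + 773.18587) = 62.718 km
5–6: √((-1.478·111.32)² + (0.186·90.87)²) = √(27070.43680 + 285.67152) = 165.397 km
Closest pair: 1–5 at 15.645 km.

1 and 5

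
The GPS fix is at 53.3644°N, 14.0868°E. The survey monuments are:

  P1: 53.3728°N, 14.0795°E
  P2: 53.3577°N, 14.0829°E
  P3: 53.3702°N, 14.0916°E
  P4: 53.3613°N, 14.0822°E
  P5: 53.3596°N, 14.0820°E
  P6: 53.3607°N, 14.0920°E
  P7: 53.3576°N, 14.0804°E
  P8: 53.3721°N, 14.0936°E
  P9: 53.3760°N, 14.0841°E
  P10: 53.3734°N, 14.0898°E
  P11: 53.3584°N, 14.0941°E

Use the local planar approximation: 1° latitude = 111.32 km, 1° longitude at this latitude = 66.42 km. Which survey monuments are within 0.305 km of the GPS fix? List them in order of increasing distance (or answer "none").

Distances from 53.3644°N, 14.0868°E:
P1: √((0.0084·111.32)² + (-0.0073·66.42)²) = √(0.874390 + 0.235095) = 1.0533 km
P2: √((-0.0067·111.32)² + (-0.0039·66.42)²) = √(0.556283 + 0.067101) = 0.7895 km
P3: √((0.0058·111.32)² + (0.0048·66.42)²) = √(0.416872 + 0.101644) = 0.7201 km
P4: √((-0.0031·111.32)² + (-0.0046·66.42)²) = √(0.119088 + 0.093350) = 0.4609 km
P5: √((-0.0048·111.32)² + (-0.0048·66.42)²) = √(0.285515 + 0.101644) = 0.6222 km
P6: √((-0.0037·111.32)² + (0.0052·66.42)²) = √(0.169648 + 0.119290) = 0.5375 km
P7: √((-0.0068·111.32)² + (-0.0064·66.42)²) = √(0.573013 + 0.180700) = 0.8682 km
P8: √((0.0077·111.32)² + (0.0068·66.42)²) = √(0.734730 + 0.203993) = 0.9689 km
P9: √((0.0116·111.32)² + (-0.0027·66.42)²) = √(1.667487 + 0.032161) = 1.3037 km
P10: √((0.0090·111.32)² + (0.0030·66.42)²) = √(1.003764 + 0.039705) = 1.0215 km
P11: √((-0.0060·111.32)² + (0.0073·66.42)²) = √(0.446117 + 0.235095) = 0.8254 km
Threshold 0.305 km: none within range.

none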